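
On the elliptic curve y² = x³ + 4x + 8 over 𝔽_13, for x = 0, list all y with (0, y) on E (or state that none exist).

x³ + 4x + 8 = 8 ≡ 8 (mod 13).
8 is a non-residue mod 13; no y exists.

none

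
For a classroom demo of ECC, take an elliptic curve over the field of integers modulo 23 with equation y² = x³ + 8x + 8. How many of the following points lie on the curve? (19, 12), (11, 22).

1

(19, 12): 12² ≡ 6, rhs ≡ 4 → off.
(11, 22): 22² ≡ 1, rhs ≡ 1 → on.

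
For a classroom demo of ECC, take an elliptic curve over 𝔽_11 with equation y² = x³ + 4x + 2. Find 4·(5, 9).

(4, 4)

Write P = (5, 9).
Double-and-add on 4 = (100)₂. Start with P = (5, 9) for the leading 1-bit.
double: tangent at (5, 9): λ = (3·5² + 4)/(2·9) ≡ 2/7. 7⁻¹ ≡ 8 (mod 11) since 7·8 = 56 ≡ 1, so λ ≡ 2·8 ≡ 5.
  x = λ² - 5 - 5 = 25 - 10 ≡ 4; y = λ·(5 - 4) - 9 ≡ 7. → (4, 7)
double: tangent at (4, 7): λ = (3·4² + 4)/(2·7) ≡ 8/3. 3⁻¹ ≡ 4 (mod 11), so λ ≡ 8·4 ≡ 10.
  x = λ² - 4 - 4 = 100 - 8 ≡ 4; y = λ·(4 - 4) - 7 ≡ 4. → (4, 4)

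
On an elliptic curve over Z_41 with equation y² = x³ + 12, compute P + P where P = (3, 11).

(31, 18)

tangent at (3, 11): λ = (3·3² + 0)/(2·11) ≡ 27/22. 22⁻¹ ≡ 28 (mod 41) since 22·28 = 616 ≡ 1, so λ ≡ 27·28 ≡ 18.
  x = λ² - 3 - 3 = 324 - 6 ≡ 31; y = λ·(3 - 31) - 11 ≡ 18. → (31, 18)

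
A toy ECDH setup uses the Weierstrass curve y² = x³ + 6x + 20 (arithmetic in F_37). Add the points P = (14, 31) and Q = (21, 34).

(12, 28)

(14, 31) + (21, 34). λ = (34 - 31)/(21 - 14) ≡ 3/7 mod 37. 7⁻¹ ≡ 16 (mod 37) since 7·16 = 112 ≡ 1, so λ ≡ 11.
  x = λ² - 14 - 21 = 121 - 35 ≡ 12; y = λ·(14 - 12) - 31 ≡ 28. → (12, 28)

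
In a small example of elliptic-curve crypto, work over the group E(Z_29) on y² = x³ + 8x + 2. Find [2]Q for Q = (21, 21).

tangent at (21, 21): λ = (3·21² + 8)/(2·21) ≡ 26/13. 13⁻¹ ≡ 9 (mod 29) since 13·9 = 117 ≡ 1, so λ ≡ 26·9 ≡ 2.
  x = λ² - 21 - 21 = 4 - 42 ≡ 20; y = λ·(21 - 20) - 21 ≡ 10. → (20, 10)

(20, 10)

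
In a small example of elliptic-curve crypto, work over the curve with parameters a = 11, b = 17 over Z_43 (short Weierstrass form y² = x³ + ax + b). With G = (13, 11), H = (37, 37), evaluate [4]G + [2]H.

First 4G:
Repeated addition: build up to 4G.
2G: tangent at (13, 11): λ = (3·13² + 11)/(2·11) ≡ 2/22. 22⁻¹ ≡ 2 (mod 43) since 22·2 = 44 ≡ 1, so λ ≡ 2·2 ≡ 4.
  x = λ² - 13 - 13 = 16 - 26 ≡ 33; y = λ·(13 - 33) - 11 ≡ 38. → (33, 38)
3G: (33, 38) + (13, 11). λ = (11 - 38)/(13 - 33) ≡ 16/23 mod 43. 23⁻¹ ≡ 15 (mod 43), so λ ≡ 25.
  x = λ² - 33 - 13 = 625 - 46 ≡ 20; y = λ·(33 - 20) - 38 ≡ 29. → (20, 29)
4G: (20, 29) + (13, 11). λ = (11 - 29)/(13 - 20) ≡ 25/36 mod 43. 36⁻¹ ≡ 6 (mod 43) since 36·6 = 216 ≡ 1, so λ ≡ 21.
  x = λ² - 20 - 13 = 441 - 33 ≡ 21; y = λ·(20 - 21) - 29 ≡ 36. → (21, 36)
4G = (21, 36).
Next 2H:
Repeated addition: build up to 2H.
2H: tangent at (37, 37): λ = (3·37² + 11)/(2·37) ≡ 33/31. 31⁻¹ ≡ 25 (mod 43) since 31·25 = 775 ≡ 1, so λ ≡ 33·25 ≡ 8.
  x = λ² - 37 - 37 = 64 - 74 ≡ 33; y = λ·(37 - 33) - 37 ≡ 38. → (33, 38)
2H = (33, 38).
Finally 4G + 2H:
(21, 36) + (33, 38). λ = (38 - 36)/(33 - 21) ≡ 2/12 mod 43. 12⁻¹ ≡ 18 (mod 43), so λ ≡ 36.
  x = λ² - 21 - 33 = 1296 - 54 ≡ 38; y = λ·(21 - 38) - 36 ≡ 40. → (38, 40)

(38, 40)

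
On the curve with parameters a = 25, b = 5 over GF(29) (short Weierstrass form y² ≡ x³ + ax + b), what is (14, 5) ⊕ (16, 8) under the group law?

(14, 5) + (16, 8). λ = (8 - 5)/(16 - 14) ≡ 3/2 mod 29. 2⁻¹ ≡ 15 (mod 29) since 2·15 = 30 ≡ 1, so λ ≡ 16.
  x = λ² - 14 - 16 = 256 - 30 ≡ 23; y = λ·(14 - 23) - 5 ≡ 25. → (23, 25)

(23, 25)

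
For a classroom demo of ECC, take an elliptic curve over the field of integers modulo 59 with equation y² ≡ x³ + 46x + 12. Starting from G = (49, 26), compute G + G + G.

Repeated addition: build up to 3G.
2G: tangent at (49, 26): λ = (3·49² + 46)/(2·26) ≡ 51/52. 52⁻¹ ≡ 42 (mod 59), so λ ≡ 51·42 ≡ 18.
  x = λ² - 49 - 49 = 324 - 98 ≡ 49; y = λ·(49 - 49) - 26 ≡ 33. → (49, 33)
3G: (49, 33) + (49, 26): same x and y₁ ≡ -y₂, so the sum is the point at infinity.

O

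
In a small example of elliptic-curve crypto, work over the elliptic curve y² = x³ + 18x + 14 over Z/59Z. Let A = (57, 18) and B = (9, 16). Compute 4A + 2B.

First 4A:
Repeated addition: build up to 4A.
2A: tangent at (57, 18): λ = (3·57² + 18)/(2·18) ≡ 30/36. 36⁻¹ ≡ 41 (mod 59) since 36·41 = 1476 ≡ 1, so λ ≡ 30·41 ≡ 50.
  x = λ² - 57 - 57 = 2500 - 114 ≡ 26; y = λ·(57 - 26) - 18 ≡ 57. → (26, 57)
3A: (26, 57) + (57, 18). λ = (18 - 57)/(57 - 26) ≡ 20/31 mod 59. 31⁻¹ ≡ 40 (mod 59) since 31·40 = 1240 ≡ 1, so λ ≡ 33.
  x = λ² - 26 - 57 = 1089 - 83 ≡ 3; y = λ·(26 - 3) - 57 ≡ 53. → (3, 53)
4A: (3, 53) + (57, 18). λ = (18 - 53)/(57 - 3) ≡ 24/54 mod 59. 54⁻¹ ≡ 47 (mod 59), so λ ≡ 7.
  x = λ² - 3 - 57 = 49 - 60 ≡ 48; y = λ·(3 - 48) - 53 ≡ 45. → (48, 45)
4A = (48, 45).
Next 2B:
Repeated addition: build up to 2B.
2B: tangent at (9, 16): λ = (3·9² + 18)/(2·16) ≡ 25/32. 32⁻¹ ≡ 24 (mod 59) since 32·24 = 768 ≡ 1, so λ ≡ 25·24 ≡ 10.
  x = λ² - 9 - 9 = 100 - 18 ≡ 23; y = λ·(9 - 23) - 16 ≡ 21. → (23, 21)
2B = (23, 21).
Finally 4A + 2B:
(48, 45) + (23, 21). λ = (21 - 45)/(23 - 48) ≡ 35/34 mod 59. 34⁻¹ ≡ 33 (mod 59), so λ ≡ 34.
  x = λ² - 48 - 23 = 1156 - 71 ≡ 23; y = λ·(48 - 23) - 45 ≡ 38. → (23, 38)

(23, 38)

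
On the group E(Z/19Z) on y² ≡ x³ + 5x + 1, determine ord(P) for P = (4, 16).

2P: tangent at (4, 16): λ = (3·4² + 5)/(2·16) ≡ 15/13. 13⁻¹ ≡ 3 (mod 19) since 13·3 = 39 ≡ 1, so λ ≡ 15·3 ≡ 7.
  x = λ² - 4 - 4 = 49 - 8 ≡ 3; y = λ·(4 - 3) - 16 ≡ 10. → (3, 10)
3P: (3, 10) + (4, 16). λ = (16 - 10)/(4 - 3) ≡ 6/1 mod 19. 1⁻¹ ≡ 1 (mod 19) since 1·1 = 1 ≡ 1, so λ ≡ 6.
  x = λ² - 3 - 4 = 36 - 7 ≡ 10; y = λ·(3 - 10) - 10 ≡ 5. → (10, 5)
4P: (10, 5) + (4, 16). λ = (16 - 5)/(4 - 10) ≡ 11/13 mod 19. 13⁻¹ ≡ 3 (mod 19), so λ ≡ 14.
  x = λ² - 10 - 4 = 196 - 14 ≡ 11; y = λ·(10 - 11) - 5 ≡ 0. → (11, 0)
5P: (11, 0) + (4, 16). λ = (16 - 0)/(4 - 11) ≡ 16/12 mod 19. 12⁻¹ ≡ 8 (mod 19), so λ ≡ 14.
  x = λ² - 11 - 4 = 196 - 15 ≡ 10; y = λ·(11 - 10) - 0 ≡ 14. → (10, 14)
6P: (10, 14) + (4, 16). λ = (16 - 14)/(4 - 10) ≡ 2/13 mod 19. 13⁻¹ ≡ 3 (mod 19) since 13·3 = 39 ≡ 1, so λ ≡ 6.
  x = λ² - 10 - 4 = 36 - 14 ≡ 3; y = λ·(10 - 3) - 14 ≡ 9. → (3, 9)
7P: (3, 9) + (4, 16). λ = (16 - 9)/(4 - 3) ≡ 7/1 mod 19. 1⁻¹ ≡ 1 (mod 19) since 1·1 = 1 ≡ 1, so λ ≡ 7.
  x = λ² - 3 - 4 = 49 - 7 ≡ 4; y = λ·(3 - 4) - 9 ≡ 3. → (4, 3)
8P: (4, 3) + (4, 16): same x and y₁ ≡ -y₂, so the sum is ∞.
8P = ∞, so the order is 8.

8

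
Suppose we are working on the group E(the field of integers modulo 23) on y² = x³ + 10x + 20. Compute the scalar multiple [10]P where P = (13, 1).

Double-and-add on 10 = (1010)₂. Start with P = (13, 1) for the leading 1-bit.
double: tangent at (13, 1): λ = (3·13² + 10)/(2·1) ≡ 11/2. 2⁻¹ ≡ 12 (mod 23) since 2·12 = 24 ≡ 1, so λ ≡ 11·12 ≡ 17.
  x = λ² - 13 - 13 = 289 - 26 ≡ 10; y = λ·(13 - 10) - 1 ≡ 4. → (10, 4)
double: tangent at (10, 4): λ = (3·10² + 10)/(2·4) ≡ 11/8. 8⁻¹ ≡ 3 (mod 23) since 8·3 = 24 ≡ 1, so λ ≡ 11·3 ≡ 10.
  x = λ² - 10 - 10 = 100 - 20 ≡ 11; y = λ·(10 - 11) - 4 ≡ 9. → (11, 9)
add P: (11, 9) + (13, 1). λ = (1 - 9)/(13 - 11) ≡ 15/2 mod 23. 2⁻¹ ≡ 12 (mod 23), so λ ≡ 19.
  x = λ² - 11 - 13 = 361 - 24 ≡ 15; y = λ·(11 - 15) - 9 ≡ 7. → (15, 7)
double: tangent at (15, 7): λ = (3·15² + 10)/(2·7) ≡ 18/14. 14⁻¹ ≡ 5 (mod 23) since 14·5 = 70 ≡ 1, so λ ≡ 18·5 ≡ 21.
  x = λ² - 15 - 15 = 441 - 30 ≡ 20; y = λ·(15 - 20) - 7 ≡ 3. → (20, 3)

(20, 3)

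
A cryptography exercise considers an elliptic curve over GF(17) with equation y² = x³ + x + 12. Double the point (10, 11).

(15, 11)

tangent at (10, 11): λ = (3·10² + 1)/(2·11) ≡ 12/5. 5⁻¹ ≡ 7 (mod 17) since 5·7 = 35 ≡ 1, so λ ≡ 12·7 ≡ 16.
  x = λ² - 10 - 10 = 256 - 20 ≡ 15; y = λ·(10 - 15) - 11 ≡ 11. → (15, 11)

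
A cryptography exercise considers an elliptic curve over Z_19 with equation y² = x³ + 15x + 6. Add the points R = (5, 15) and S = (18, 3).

(0, 14)

(5, 15) + (18, 3). λ = (3 - 15)/(18 - 5) ≡ 7/13 mod 19. 13⁻¹ ≡ 3 (mod 19), so λ ≡ 2.
  x = λ² - 5 - 18 = 4 - 23 ≡ 0; y = λ·(5 - 0) - 15 ≡ 14. → (0, 14)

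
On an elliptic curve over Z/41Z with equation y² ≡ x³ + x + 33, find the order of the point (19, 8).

3

2P: tangent at (19, 8): λ = (3·19² + 1)/(2·8) ≡ 18/16. 16⁻¹ ≡ 18 (mod 41), so λ ≡ 18·18 ≡ 37.
  x = λ² - 19 - 19 = 1369 - 38 ≡ 19; y = λ·(19 - 19) - 8 ≡ 33. → (19, 33)
3P: (19, 33) + (19, 8): same x and y₁ ≡ -y₂, so the sum is O.
3P = O, so the order is 3.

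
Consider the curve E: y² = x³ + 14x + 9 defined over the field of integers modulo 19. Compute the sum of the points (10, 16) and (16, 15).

(10, 16) + (16, 15). λ = (15 - 16)/(16 - 10) ≡ 18/6 mod 19. 6⁻¹ ≡ 16 (mod 19) since 6·16 = 96 ≡ 1, so λ ≡ 3.
  x = λ² - 10 - 16 = 9 - 26 ≡ 2; y = λ·(10 - 2) - 16 ≡ 8. → (2, 8)

(2, 8)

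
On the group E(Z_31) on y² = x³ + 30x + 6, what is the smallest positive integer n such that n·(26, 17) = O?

2P: tangent at (26, 17): λ = (3·26² + 30)/(2·17) ≡ 12/3. 3⁻¹ ≡ 21 (mod 31), so λ ≡ 12·21 ≡ 4.
  x = λ² - 26 - 26 = 16 - 52 ≡ 26; y = λ·(26 - 26) - 17 ≡ 14. → (26, 14)
3P: (26, 14) + (26, 17): same x and y₁ ≡ -y₂, so the sum is O.
3P = O, so the order is 3.

3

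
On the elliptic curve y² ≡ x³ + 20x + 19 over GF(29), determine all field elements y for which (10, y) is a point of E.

x³ + 20x + 19 = 1219 ≡ 1 (mod 29).
Square roots of 1 mod 29: 1 and 28 (since 1² = 1 ≡ 1).

1, 28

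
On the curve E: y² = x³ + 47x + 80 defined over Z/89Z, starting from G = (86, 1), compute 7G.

Repeated addition: build up to 7G.
2G: tangent at (86, 1): λ = (3·86² + 47)/(2·1) ≡ 74/2. 2⁻¹ ≡ 45 (mod 89) since 2·45 = 90 ≡ 1, so λ ≡ 74·45 ≡ 37.
  x = λ² - 86 - 86 = 1369 - 172 ≡ 40; y = λ·(86 - 40) - 1 ≡ 10. → (40, 10)
3G: (40, 10) + (86, 1). λ = (1 - 10)/(86 - 40) ≡ 80/46 mod 89. 46⁻¹ ≡ 60 (mod 89), so λ ≡ 83.
  x = λ² - 40 - 86 = 6889 - 126 ≡ 88; y = λ·(40 - 88) - 10 ≡ 11. → (88, 11)
4G: (88, 11) + (86, 1). λ = (1 - 11)/(86 - 88) ≡ 79/87 mod 89. 87⁻¹ ≡ 44 (mod 89) since 87·44 = 3828 ≡ 1, so λ ≡ 5.
  x = λ² - 88 - 86 = 25 - 174 ≡ 29; y = λ·(88 - 29) - 11 ≡ 17. → (29, 17)
5G: (29, 17) + (86, 1). λ = (1 - 17)/(86 - 29) ≡ 73/57 mod 89. 57⁻¹ ≡ 25 (mod 89), so λ ≡ 45.
  x = λ² - 29 - 86 = 2025 - 115 ≡ 41; y = λ·(29 - 41) - 17 ≡ 66. → (41, 66)
6G: (41, 66) + (86, 1). λ = (1 - 66)/(86 - 41) ≡ 24/45 mod 89. 45⁻¹ ≡ 2 (mod 89), so λ ≡ 48.
  x = λ² - 41 - 86 = 2304 - 127 ≡ 41; y = λ·(41 - 41) - 66 ≡ 23. → (41, 23)
7G: (41, 23) + (86, 1). λ = (1 - 23)/(86 - 41) ≡ 67/45 mod 89. 45⁻¹ ≡ 2 (mod 89), so λ ≡ 45.
  x = λ² - 41 - 86 = 2025 - 127 ≡ 29; y = λ·(41 - 29) - 23 ≡ 72. → (29, 72)

(29, 72)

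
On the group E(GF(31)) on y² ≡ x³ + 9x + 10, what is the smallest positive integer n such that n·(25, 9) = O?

2P: tangent at (25, 9): λ = (3·25² + 9)/(2·9) ≡ 24/18. 18⁻¹ ≡ 19 (mod 31), so λ ≡ 24·19 ≡ 22.
  x = λ² - 25 - 25 = 484 - 50 ≡ 0; y = λ·(25 - 0) - 9 ≡ 14. → (0, 14)
3P: (0, 14) + (25, 9). λ = (9 - 14)/(25 - 0) ≡ 26/25 mod 31. 25⁻¹ ≡ 5 (mod 31) since 25·5 = 125 ≡ 1, so λ ≡ 6.
  x = λ² - 0 - 25 = 36 - 25 ≡ 11; y = λ·(0 - 11) - 14 ≡ 13. → (11, 13)
4P: (11, 13) + (25, 9). λ = (9 - 13)/(25 - 11) ≡ 27/14 mod 31. 14⁻¹ ≡ 20 (mod 31) since 14·20 = 280 ≡ 1, so λ ≡ 13.
  x = λ² - 11 - 25 = 169 - 36 ≡ 9; y = λ·(11 - 9) - 13 ≡ 13. → (9, 13)
5P: (9, 13) + (25, 9). λ = (9 - 13)/(25 - 9) ≡ 27/16 mod 31. 16⁻¹ ≡ 2 (mod 31), so λ ≡ 23.
  x = λ² - 9 - 25 = 529 - 34 ≡ 30; y = λ·(9 - 30) - 13 ≡ 0. → (30, 0)
6P: (30, 0) + (25, 9). λ = (9 - 0)/(25 - 30) ≡ 9/26 mod 31. 26⁻¹ ≡ 6 (mod 31) since 26·6 = 156 ≡ 1, so λ ≡ 23.
  x = λ² - 30 - 25 = 529 - 55 ≡ 9; y = λ·(30 - 9) - 0 ≡ 18. → (9, 18)
7P: (9, 18) + (25, 9). λ = (9 - 18)/(25 - 9) ≡ 22/16 mod 31. 16⁻¹ ≡ 2 (mod 31) since 16·2 = 32 ≡ 1, so λ ≡ 13.
  x = λ² - 9 - 25 = 169 - 34 ≡ 11; y = λ·(9 - 11) - 18 ≡ 18. → (11, 18)
8P: (11, 18) + (25, 9). λ = (9 - 18)/(25 - 11) ≡ 22/14 mod 31. 14⁻¹ ≡ 20 (mod 31), so λ ≡ 6.
  x = λ² - 11 - 25 = 36 - 36 ≡ 0; y = λ·(11 - 0) - 18 ≡ 17. → (0, 17)
9P: (0, 17) + (25, 9). λ = (9 - 17)/(25 - 0) ≡ 23/25 mod 31. 25⁻¹ ≡ 5 (mod 31), so λ ≡ 22.
  x = λ² - 0 - 25 = 484 - 25 ≡ 25; y = λ·(0 - 25) - 17 ≡ 22. → (25, 22)
10P: (25, 22) + (25, 9): same x and y₁ ≡ -y₂, so the sum is O.
10P = O, so the order is 10.

10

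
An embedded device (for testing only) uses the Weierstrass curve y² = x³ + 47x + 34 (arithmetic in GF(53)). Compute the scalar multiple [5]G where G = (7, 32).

(47, 38)

Double-and-add on 5 = (101)₂. Start with G = (7, 32) for the leading 1-bit.
double: tangent at (7, 32): λ = (3·7² + 47)/(2·32) ≡ 35/11. 11⁻¹ ≡ 29 (mod 53), so λ ≡ 35·29 ≡ 8.
  x = λ² - 7 - 7 = 64 - 14 ≡ 50; y = λ·(7 - 50) - 32 ≡ 48. → (50, 48)
double: tangent at (50, 48): λ = (3·50² + 47)/(2·48) ≡ 21/43. 43⁻¹ ≡ 37 (mod 53), so λ ≡ 21·37 ≡ 35.
  x = λ² - 50 - 50 = 1225 - 100 ≡ 12; y = λ·(50 - 12) - 48 ≡ 10. → (12, 10)
add G: (12, 10) + (7, 32). λ = (32 - 10)/(7 - 12) ≡ 22/48 mod 53. 48⁻¹ ≡ 21 (mod 53), so λ ≡ 38.
  x = λ² - 12 - 7 = 1444 - 19 ≡ 47; y = λ·(12 - 47) - 10 ≡ 38. → (47, 38)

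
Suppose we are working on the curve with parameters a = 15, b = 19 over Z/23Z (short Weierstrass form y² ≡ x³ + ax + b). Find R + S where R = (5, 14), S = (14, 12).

(5, 14) + (14, 12). λ = (12 - 14)/(14 - 5) ≡ 21/9 mod 23. 9⁻¹ ≡ 18 (mod 23), so λ ≡ 10.
  x = λ² - 5 - 14 = 100 - 19 ≡ 12; y = λ·(5 - 12) - 14 ≡ 8. → (12, 8)

(12, 8)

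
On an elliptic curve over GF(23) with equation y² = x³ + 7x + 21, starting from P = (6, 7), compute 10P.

(6, 7)

Repeated addition: build up to 10P.
2P: tangent at (6, 7): λ = (3·6² + 7)/(2·7) ≡ 0/14. 14⁻¹ ≡ 5 (mod 23) since 14·5 = 70 ≡ 1, so λ ≡ 0·5 ≡ 0.
  x = λ² - 6 - 6 = 0 - 12 ≡ 11; y = λ·(6 - 11) - 7 ≡ 16. → (11, 16)
3P: (11, 16) + (6, 7). λ = (7 - 16)/(6 - 11) ≡ 14/18 mod 23. 18⁻¹ ≡ 9 (mod 23), so λ ≡ 11.
  x = λ² - 11 - 6 = 121 - 17 ≡ 12; y = λ·(11 - 12) - 16 ≡ 19. → (12, 19)
4P: (12, 19) + (6, 7). λ = (7 - 19)/(6 - 12) ≡ 11/17 mod 23. 17⁻¹ ≡ 19 (mod 23) since 17·19 = 323 ≡ 1, so λ ≡ 2.
  x = λ² - 12 - 6 = 4 - 18 ≡ 9; y = λ·(12 - 9) - 19 ≡ 10. → (9, 10)
5P: (9, 10) + (6, 7). λ = (7 - 10)/(6 - 9) ≡ 20/20 mod 23. 20⁻¹ ≡ 15 (mod 23) since 20·15 = 300 ≡ 1, so λ ≡ 1.
  x = λ² - 9 - 6 = 1 - 15 ≡ 9; y = λ·(9 - 9) - 10 ≡ 13. → (9, 13)
6P: (9, 13) + (6, 7). λ = (7 - 13)/(6 - 9) ≡ 17/20 mod 23. 20⁻¹ ≡ 15 (mod 23) since 20·15 = 300 ≡ 1, so λ ≡ 2.
  x = λ² - 9 - 6 = 4 - 15 ≡ 12; y = λ·(9 - 12) - 13 ≡ 4. → (12, 4)
7P: (12, 4) + (6, 7). λ = (7 - 4)/(6 - 12) ≡ 3/17 mod 23. 17⁻¹ ≡ 19 (mod 23), so λ ≡ 11.
  x = λ² - 12 - 6 = 121 - 18 ≡ 11; y = λ·(12 - 11) - 4 ≡ 7. → (11, 7)
8P: (11, 7) + (6, 7). λ = (7 - 7)/(6 - 11) ≡ 0/18 mod 23. 18⁻¹ ≡ 9 (mod 23), so λ ≡ 0.
  x = λ² - 11 - 6 = 0 - 17 ≡ 6; y = λ·(11 - 6) - 7 ≡ 16. → (6, 16)
9P: (6, 16) + (6, 7): same x and y₁ ≡ -y₂, so the sum is O.
10P: O + (6, 7) = (6, 7) (identity).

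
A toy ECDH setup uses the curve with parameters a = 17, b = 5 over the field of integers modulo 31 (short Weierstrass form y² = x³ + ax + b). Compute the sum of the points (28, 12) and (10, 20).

(2, 4)

(28, 12) + (10, 20). λ = (20 - 12)/(10 - 28) ≡ 8/13 mod 31. 13⁻¹ ≡ 12 (mod 31) since 13·12 = 156 ≡ 1, so λ ≡ 3.
  x = λ² - 28 - 10 = 9 - 38 ≡ 2; y = λ·(28 - 2) - 12 ≡ 4. → (2, 4)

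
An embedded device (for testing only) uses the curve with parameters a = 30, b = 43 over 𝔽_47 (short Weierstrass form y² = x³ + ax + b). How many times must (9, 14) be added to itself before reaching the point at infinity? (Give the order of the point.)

2P: tangent at (9, 14): λ = (3·9² + 30)/(2·14) ≡ 38/28. 28⁻¹ ≡ 42 (mod 47), so λ ≡ 38·42 ≡ 45.
  x = λ² - 9 - 9 = 2025 - 18 ≡ 33; y = λ·(9 - 33) - 14 ≡ 34. → (33, 34)
3P: (33, 34) + (9, 14). λ = (14 - 34)/(9 - 33) ≡ 27/23 mod 47. 23⁻¹ ≡ 45 (mod 47), so λ ≡ 40.
  x = λ² - 33 - 9 = 1600 - 42 ≡ 7; y = λ·(33 - 7) - 34 ≡ 19. → (7, 19)
4P: (7, 19) + (9, 14). λ = (14 - 19)/(9 - 7) ≡ 42/2 mod 47. 2⁻¹ ≡ 24 (mod 47), so λ ≡ 21.
  x = λ² - 7 - 9 = 441 - 16 ≡ 2; y = λ·(7 - 2) - 19 ≡ 39. → (2, 39)
5P: (2, 39) + (9, 14). λ = (14 - 39)/(9 - 2) ≡ 22/7 mod 47. 7⁻¹ ≡ 27 (mod 47), so λ ≡ 30.
  x = λ² - 2 - 9 = 900 - 11 ≡ 43; y = λ·(2 - 43) - 39 ≡ 0. → (43, 0)
6P: (43, 0) + (9, 14). λ = (14 - 0)/(9 - 43) ≡ 14/13 mod 47. 13⁻¹ ≡ 29 (mod 47), so λ ≡ 30.
  x = λ² - 43 - 9 = 900 - 52 ≡ 2; y = λ·(43 - 2) - 0 ≡ 8. → (2, 8)
7P: (2, 8) + (9, 14). λ = (14 - 8)/(9 - 2) ≡ 6/7 mod 47. 7⁻¹ ≡ 27 (mod 47) since 7·27 = 189 ≡ 1, so λ ≡ 21.
  x = λ² - 2 - 9 = 441 - 11 ≡ 7; y = λ·(2 - 7) - 8 ≡ 28. → (7, 28)
8P: (7, 28) + (9, 14). λ = (14 - 28)/(9 - 7) ≡ 33/2 mod 47. 2⁻¹ ≡ 24 (mod 47) since 2·24 = 48 ≡ 1, so λ ≡ 40.
  x = λ² - 7 - 9 = 1600 - 16 ≡ 33; y = λ·(7 - 33) - 28 ≡ 13. → (33, 13)
9P: (33, 13) + (9, 14). λ = (14 - 13)/(9 - 33) ≡ 1/23 mod 47. 23⁻¹ ≡ 45 (mod 47) since 23·45 = 1035 ≡ 1, so λ ≡ 45.
  x = λ² - 33 - 9 = 2025 - 42 ≡ 9; y = λ·(33 - 9) - 13 ≡ 33. → (9, 33)
10P: (9, 33) + (9, 14): same x and y₁ ≡ -y₂, so the sum is the point at infinity.
10P = the point at infinity, so the order is 10.

10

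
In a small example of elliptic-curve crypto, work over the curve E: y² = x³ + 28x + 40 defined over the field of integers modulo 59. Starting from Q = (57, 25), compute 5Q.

(48, 17)

Repeated addition: build up to 5Q.
2Q: tangent at (57, 25): λ = (3·57² + 28)/(2·25) ≡ 40/50. 50⁻¹ ≡ 13 (mod 59) since 50·13 = 650 ≡ 1, so λ ≡ 40·13 ≡ 48.
  x = λ² - 57 - 57 = 2304 - 114 ≡ 7; y = λ·(57 - 7) - 25 ≡ 15. → (7, 15)
3Q: (7, 15) + (57, 25). λ = (25 - 15)/(57 - 7) ≡ 10/50 mod 59. 50⁻¹ ≡ 13 (mod 59) since 50·13 = 650 ≡ 1, so λ ≡ 12.
  x = λ² - 7 - 57 = 144 - 64 ≡ 21; y = λ·(7 - 21) - 15 ≡ 53. → (21, 53)
4Q: (21, 53) + (57, 25). λ = (25 - 53)/(57 - 21) ≡ 31/36 mod 59. 36⁻¹ ≡ 41 (mod 59), so λ ≡ 32.
  x = λ² - 21 - 57 = 1024 - 78 ≡ 2; y = λ·(21 - 2) - 53 ≡ 24. → (2, 24)
5Q: (2, 24) + (57, 25). λ = (25 - 24)/(57 - 2) ≡ 1/55 mod 59. 55⁻¹ ≡ 44 (mod 59), so λ ≡ 44.
  x = λ² - 2 - 57 = 1936 - 59 ≡ 48; y = λ·(2 - 48) - 24 ≡ 17. → (48, 17)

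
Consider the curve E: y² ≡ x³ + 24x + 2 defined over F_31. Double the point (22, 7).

(20, 9)

tangent at (22, 7): λ = (3·22² + 24)/(2·7) ≡ 19/14. 14⁻¹ ≡ 20 (mod 31), so λ ≡ 19·20 ≡ 8.
  x = λ² - 22 - 22 = 64 - 44 ≡ 20; y = λ·(22 - 20) - 7 ≡ 9. → (20, 9)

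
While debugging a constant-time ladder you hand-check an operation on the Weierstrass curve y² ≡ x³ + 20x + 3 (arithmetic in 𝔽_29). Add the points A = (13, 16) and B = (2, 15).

(13, 16) + (2, 15). λ = (15 - 16)/(2 - 13) ≡ 28/18 mod 29. 18⁻¹ ≡ 21 (mod 29), so λ ≡ 8.
  x = λ² - 13 - 2 = 64 - 15 ≡ 20; y = λ·(13 - 20) - 16 ≡ 15. → (20, 15)

(20, 15)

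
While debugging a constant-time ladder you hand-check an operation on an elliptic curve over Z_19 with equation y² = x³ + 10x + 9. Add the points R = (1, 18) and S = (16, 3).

(1, 18) + (16, 3). λ = (3 - 18)/(16 - 1) ≡ 4/15 mod 19. 15⁻¹ ≡ 14 (mod 19), so λ ≡ 18.
  x = λ² - 1 - 16 = 324 - 17 ≡ 3; y = λ·(1 - 3) - 18 ≡ 3. → (3, 3)

(3, 3)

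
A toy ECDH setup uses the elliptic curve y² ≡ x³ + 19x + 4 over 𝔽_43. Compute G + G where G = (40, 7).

(1, 29)

tangent at (40, 7): λ = (3·40² + 19)/(2·7) ≡ 3/14. 14⁻¹ ≡ 40 (mod 43), so λ ≡ 3·40 ≡ 34.
  x = λ² - 40 - 40 = 1156 - 80 ≡ 1; y = λ·(40 - 1) - 7 ≡ 29. → (1, 29)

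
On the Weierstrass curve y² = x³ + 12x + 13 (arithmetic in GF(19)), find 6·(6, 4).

(4, 12)

Write G = (6, 4).
Repeated addition: build up to 6G.
2G: tangent at (6, 4): λ = (3·6² + 12)/(2·4) ≡ 6/8. 8⁻¹ ≡ 12 (mod 19), so λ ≡ 6·12 ≡ 15.
  x = λ² - 6 - 6 = 225 - 12 ≡ 4; y = λ·(6 - 4) - 4 ≡ 7. → (4, 7)
3G: (4, 7) + (6, 4). λ = (4 - 7)/(6 - 4) ≡ 16/2 mod 19. 2⁻¹ ≡ 10 (mod 19) since 2·10 = 20 ≡ 1, so λ ≡ 8.
  x = λ² - 4 - 6 = 64 - 10 ≡ 16; y = λ·(4 - 16) - 7 ≡ 11. → (16, 11)
4G: (16, 11) + (6, 4). λ = (4 - 11)/(6 - 16) ≡ 12/9 mod 19. 9⁻¹ ≡ 17 (mod 19), so λ ≡ 14.
  x = λ² - 16 - 6 = 196 - 22 ≡ 3; y = λ·(16 - 3) - 11 ≡ 0. → (3, 0)
5G: (3, 0) + (6, 4). λ = (4 - 0)/(6 - 3) ≡ 4/3 mod 19. 3⁻¹ ≡ 13 (mod 19) since 3·13 = 39 ≡ 1, so λ ≡ 14.
  x = λ² - 3 - 6 = 196 - 9 ≡ 16; y = λ·(3 - 16) - 0 ≡ 8. → (16, 8)
6G: (16, 8) + (6, 4). λ = (4 - 8)/(6 - 16) ≡ 15/9 mod 19. 9⁻¹ ≡ 17 (mod 19) since 9·17 = 153 ≡ 1, so λ ≡ 8.
  x = λ² - 16 - 6 = 64 - 22 ≡ 4; y = λ·(16 - 4) - 8 ≡ 12. → (4, 12)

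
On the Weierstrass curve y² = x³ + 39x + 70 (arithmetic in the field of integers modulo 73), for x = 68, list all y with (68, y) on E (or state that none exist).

x³ + 39x + 70 = 317154 ≡ 42 (mod 73).
42 is a non-residue mod 73; no y exists.

none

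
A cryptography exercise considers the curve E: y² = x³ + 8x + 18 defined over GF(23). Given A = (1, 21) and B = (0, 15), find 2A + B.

(22, 20)

First 2A:
Repeated addition: build up to 2A.
2A: tangent at (1, 21): λ = (3·1² + 8)/(2·21) ≡ 11/19. 19⁻¹ ≡ 17 (mod 23), so λ ≡ 11·17 ≡ 3.
  x = λ² - 1 - 1 = 9 - 2 ≡ 7; y = λ·(1 - 7) - 21 ≡ 7. → (7, 7)
2A = (7, 7).
Finally 2A + B:
(7, 7) + (0, 15). λ = (15 - 7)/(0 - 7) ≡ 8/16 mod 23. 16⁻¹ ≡ 13 (mod 23) since 16·13 = 208 ≡ 1, so λ ≡ 12.
  x = λ² - 7 - 0 = 144 - 7 ≡ 22; y = λ·(7 - 22) - 7 ≡ 20. → (22, 20)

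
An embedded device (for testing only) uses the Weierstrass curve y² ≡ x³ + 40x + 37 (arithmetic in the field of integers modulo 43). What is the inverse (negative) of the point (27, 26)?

-(27, 26) = (27, -26 mod 43) = (27, 17).

(27, 17)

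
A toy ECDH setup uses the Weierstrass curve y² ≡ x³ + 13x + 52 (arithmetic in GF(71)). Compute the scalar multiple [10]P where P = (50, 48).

(39, 66)

Double-and-add on 10 = (1010)₂. Start with P = (50, 48) for the leading 1-bit.
double: tangent at (50, 48): λ = (3·50² + 13)/(2·48) ≡ 58/25. 25⁻¹ ≡ 54 (mod 71), so λ ≡ 58·54 ≡ 8.
  x = λ² - 50 - 50 = 64 - 100 ≡ 35; y = λ·(50 - 35) - 48 ≡ 1. → (35, 1)
double: tangent at (35, 1): λ = (3·35² + 13)/(2·1) ≡ 67/2. 2⁻¹ ≡ 36 (mod 71), so λ ≡ 67·36 ≡ 69.
  x = λ² - 35 - 35 = 4761 - 70 ≡ 5; y = λ·(35 - 5) - 1 ≡ 10. → (5, 10)
add P: (5, 10) + (50, 48). λ = (48 - 10)/(50 - 5) ≡ 38/45 mod 71. 45⁻¹ ≡ 30 (mod 71), so λ ≡ 4.
  x = λ² - 5 - 50 = 16 - 55 ≡ 32; y = λ·(5 - 32) - 10 ≡ 24. → (32, 24)
double: tangent at (32, 24): λ = (3·32² + 13)/(2·24) ≡ 32/48. 48⁻¹ ≡ 37 (mod 71) since 48·37 = 1776 ≡ 1, so λ ≡ 32·37 ≡ 48.
  x = λ² - 32 - 32 = 2304 - 64 ≡ 39; y = λ·(32 - 39) - 24 ≡ 66. → (39, 66)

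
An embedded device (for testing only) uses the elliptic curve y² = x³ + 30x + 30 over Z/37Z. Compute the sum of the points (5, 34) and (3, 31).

(5, 34) + (3, 31). λ = (31 - 34)/(3 - 5) ≡ 34/35 mod 37. 35⁻¹ ≡ 18 (mod 37), so λ ≡ 20.
  x = λ² - 5 - 3 = 400 - 8 ≡ 22; y = λ·(5 - 22) - 34 ≡ 33. → (22, 33)

(22, 33)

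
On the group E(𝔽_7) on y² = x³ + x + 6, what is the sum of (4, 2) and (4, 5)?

O

The two points share x = 4 and their y-coordinates satisfy 2 + 5 ≡ 0 (mod 7), so they are inverses. Their sum is 𝒪.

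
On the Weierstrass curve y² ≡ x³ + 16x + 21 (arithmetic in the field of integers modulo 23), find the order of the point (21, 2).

11

2P: tangent at (21, 2): λ = (3·21² + 16)/(2·2) ≡ 5/4. 4⁻¹ ≡ 6 (mod 23) since 4·6 = 24 ≡ 1, so λ ≡ 5·6 ≡ 7.
  x = λ² - 21 - 21 = 49 - 42 ≡ 7; y = λ·(21 - 7) - 2 ≡ 4. → (7, 4)
3P: (7, 4) + (21, 2). λ = (2 - 4)/(21 - 7) ≡ 21/14 mod 23. 14⁻¹ ≡ 5 (mod 23), so λ ≡ 13.
  x = λ² - 7 - 21 = 169 - 28 ≡ 3; y = λ·(7 - 3) - 4 ≡ 2. → (3, 2)
4P: (3, 2) + (21, 2). λ = (2 - 2)/(21 - 3) ≡ 0/18 mod 23. 18⁻¹ ≡ 9 (mod 23) since 18·9 = 162 ≡ 1, so λ ≡ 0.
  x = λ² - 3 - 21 = 0 - 24 ≡ 22; y = λ·(3 - 22) - 2 ≡ 21. → (22, 21)
5P: (22, 21) + (21, 2). λ = (2 - 21)/(21 - 22) ≡ 4/22 mod 23. 22⁻¹ ≡ 22 (mod 23), so λ ≡ 19.
  x = λ² - 22 - 21 = 361 - 43 ≡ 19; y = λ·(22 - 19) - 21 ≡ 13. → (19, 13)
6P: (19, 13) + (21, 2). λ = (2 - 13)/(21 - 19) ≡ 12/2 mod 23. 2⁻¹ ≡ 12 (mod 23) since 2·12 = 24 ≡ 1, so λ ≡ 6.
  x = λ² - 19 - 21 = 36 - 40 ≡ 19; y = λ·(19 - 19) - 13 ≡ 10. → (19, 10)
7P: (19, 10) + (21, 2). λ = (2 - 10)/(21 - 19) ≡ 15/2 mod 23. 2⁻¹ ≡ 12 (mod 23), so λ ≡ 19.
  x = λ² - 19 - 21 = 361 - 40 ≡ 22; y = λ·(19 - 22) - 10 ≡ 2. → (22, 2)
8P: (22, 2) + (21, 2). λ = (2 - 2)/(21 - 22) ≡ 0/22 mod 23. 22⁻¹ ≡ 22 (mod 23), so λ ≡ 0.
  x = λ² - 22 - 21 = 0 - 43 ≡ 3; y = λ·(22 - 3) - 2 ≡ 21. → (3, 21)
9P: (3, 21) + (21, 2). λ = (2 - 21)/(21 - 3) ≡ 4/18 mod 23. 18⁻¹ ≡ 9 (mod 23) since 18·9 = 162 ≡ 1, so λ ≡ 13.
  x = λ² - 3 - 21 = 169 - 24 ≡ 7; y = λ·(3 - 7) - 21 ≡ 19. → (7, 19)
10P: (7, 19) + (21, 2). λ = (2 - 19)/(21 - 7) ≡ 6/14 mod 23. 14⁻¹ ≡ 5 (mod 23) since 14·5 = 70 ≡ 1, so λ ≡ 7.
  x = λ² - 7 - 21 = 49 - 28 ≡ 21; y = λ·(7 - 21) - 19 ≡ 21. → (21, 21)
11P: (21, 21) + (21, 2): same x and y₁ ≡ -y₂, so the sum is O.
11P = O, so the order is 11.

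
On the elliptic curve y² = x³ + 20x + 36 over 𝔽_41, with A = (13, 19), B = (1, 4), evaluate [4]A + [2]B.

First 4A:
Double-and-add on 4 = (100)₂. Start with A = (13, 19) for the leading 1-bit.
double: tangent at (13, 19): λ = (3·13² + 20)/(2·19) ≡ 35/38. 38⁻¹ ≡ 27 (mod 41), so λ ≡ 35·27 ≡ 2.
  x = λ² - 13 - 13 = 4 - 26 ≡ 19; y = λ·(13 - 19) - 19 ≡ 10. → (19, 10)
double: tangent at (19, 10): λ = (3·19² + 20)/(2·10) ≡ 37/20. 20⁻¹ ≡ 39 (mod 41), so λ ≡ 37·39 ≡ 8.
  x = λ² - 19 - 19 = 64 - 38 ≡ 26; y = λ·(19 - 26) - 10 ≡ 16. → (26, 16)
4A = (26, 16).
Next 2B:
Repeated addition: build up to 2B.
2B: tangent at (1, 4): λ = (3·1² + 20)/(2·4) ≡ 23/8. 8⁻¹ ≡ 36 (mod 41), so λ ≡ 23·36 ≡ 8.
  x = λ² - 1 - 1 = 64 - 2 ≡ 21; y = λ·(1 - 21) - 4 ≡ 0. → (21, 0)
2B = (21, 0).
Finally 4A + 2B:
(26, 16) + (21, 0). λ = (0 - 16)/(21 - 26) ≡ 25/36 mod 41. 36⁻¹ ≡ 8 (mod 41), so λ ≡ 36.
  x = λ² - 26 - 21 = 1296 - 47 ≡ 19; y = λ·(26 - 19) - 16 ≡ 31. → (19, 31)

(19, 31)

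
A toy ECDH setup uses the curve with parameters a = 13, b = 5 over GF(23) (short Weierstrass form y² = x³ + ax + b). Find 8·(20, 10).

(12, 16)

Write Q = (20, 10).
Repeated addition: build up to 8Q.
2Q: tangent at (20, 10): λ = (3·20² + 13)/(2·10) ≡ 17/20. 20⁻¹ ≡ 15 (mod 23), so λ ≡ 17·15 ≡ 2.
  x = λ² - 20 - 20 = 4 - 40 ≡ 10; y = λ·(20 - 10) - 10 ≡ 10. → (10, 10)
3Q: (10, 10) + (20, 10). λ = (10 - 10)/(20 - 10) ≡ 0/10 mod 23. 10⁻¹ ≡ 7 (mod 23), so λ ≡ 0.
  x = λ² - 10 - 20 = 0 - 30 ≡ 16; y = λ·(10 - 16) - 10 ≡ 13. → (16, 13)
4Q: (16, 13) + (20, 10). λ = (10 - 13)/(20 - 16) ≡ 20/4 mod 23. 4⁻¹ ≡ 6 (mod 23) since 4·6 = 24 ≡ 1, so λ ≡ 5.
  x = λ² - 16 - 20 = 25 - 36 ≡ 12; y = λ·(16 - 12) - 13 ≡ 7. → (12, 7)
5Q: (12, 7) + (20, 10). λ = (10 - 7)/(20 - 12) ≡ 3/8 mod 23. 8⁻¹ ≡ 3 (mod 23), so λ ≡ 9.
  x = λ² - 12 - 20 = 81 - 32 ≡ 3; y = λ·(12 - 3) - 7 ≡ 5. → (3, 5)
6Q: (3, 5) + (20, 10). λ = (10 - 5)/(20 - 3) ≡ 5/17 mod 23. 17⁻¹ ≡ 19 (mod 23) since 17·19 = 323 ≡ 1, so λ ≡ 3.
  x = λ² - 3 - 20 = 9 - 23 ≡ 9; y = λ·(3 - 9) - 5 ≡ 0. → (9, 0)
7Q: (9, 0) + (20, 10). λ = (10 - 0)/(20 - 9) ≡ 10/11 mod 23. 11⁻¹ ≡ 21 (mod 23) since 11·21 = 231 ≡ 1, so λ ≡ 3.
  x = λ² - 9 - 20 = 9 - 29 ≡ 3; y = λ·(9 - 3) - 0 ≡ 18. → (3, 18)
8Q: (3, 18) + (20, 10). λ = (10 - 18)/(20 - 3) ≡ 15/17 mod 23. 17⁻¹ ≡ 19 (mod 23) since 17·19 = 323 ≡ 1, so λ ≡ 9.
  x = λ² - 3 - 20 = 81 - 23 ≡ 12; y = λ·(3 - 12) - 18 ≡ 16. → (12, 16)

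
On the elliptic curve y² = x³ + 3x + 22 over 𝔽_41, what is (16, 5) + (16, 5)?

tangent at (16, 5): λ = (3·16² + 3)/(2·5) ≡ 33/10. 10⁻¹ ≡ 37 (mod 41), so λ ≡ 33·37 ≡ 32.
  x = λ² - 16 - 16 = 1024 - 32 ≡ 8; y = λ·(16 - 8) - 5 ≡ 5. → (8, 5)

(8, 5)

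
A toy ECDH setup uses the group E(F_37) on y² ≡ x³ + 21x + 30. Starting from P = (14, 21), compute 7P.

Repeated addition: build up to 7P.
2P: tangent at (14, 21): λ = (3·14² + 21)/(2·21) ≡ 17/5. 5⁻¹ ≡ 15 (mod 37), so λ ≡ 17·15 ≡ 33.
  x = λ² - 14 - 14 = 1089 - 28 ≡ 25; y = λ·(14 - 25) - 21 ≡ 23. → (25, 23)
3P: (25, 23) + (14, 21). λ = (21 - 23)/(14 - 25) ≡ 35/26 mod 37. 26⁻¹ ≡ 10 (mod 37), so λ ≡ 17.
  x = λ² - 25 - 14 = 289 - 39 ≡ 28; y = λ·(25 - 28) - 23 ≡ 0. → (28, 0)
4P: (28, 0) + (14, 21). λ = (21 - 0)/(14 - 28) ≡ 21/23 mod 37. 23⁻¹ ≡ 29 (mod 37), so λ ≡ 17.
  x = λ² - 28 - 14 = 289 - 42 ≡ 25; y = λ·(28 - 25) - 0 ≡ 14. → (25, 14)
5P: (25, 14) + (14, 21). λ = (21 - 14)/(14 - 25) ≡ 7/26 mod 37. 26⁻¹ ≡ 10 (mod 37), so λ ≡ 33.
  x = λ² - 25 - 14 = 1089 - 39 ≡ 14; y = λ·(25 - 14) - 14 ≡ 16. → (14, 16)
6P: (14, 16) + (14, 21): same x and y₁ ≡ -y₂, so the sum is O.
7P: O + (14, 21) = (14, 21) (identity).

(14, 21)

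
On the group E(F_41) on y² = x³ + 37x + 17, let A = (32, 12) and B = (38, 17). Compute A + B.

(32, 12) + (38, 17). λ = (17 - 12)/(38 - 32) ≡ 5/6 mod 41. 6⁻¹ ≡ 7 (mod 41) since 6·7 = 42 ≡ 1, so λ ≡ 35.
  x = λ² - 32 - 38 = 1225 - 70 ≡ 7; y = λ·(32 - 7) - 12 ≡ 2. → (7, 2)

(7, 2)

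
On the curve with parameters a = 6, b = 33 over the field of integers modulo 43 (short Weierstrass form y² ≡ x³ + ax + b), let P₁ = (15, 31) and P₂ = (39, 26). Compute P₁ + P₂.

(36, 11)

(15, 31) + (39, 26). λ = (26 - 31)/(39 - 15) ≡ 38/24 mod 43. 24⁻¹ ≡ 9 (mod 43) since 24·9 = 216 ≡ 1, so λ ≡ 41.
  x = λ² - 15 - 39 = 1681 - 54 ≡ 36; y = λ·(15 - 36) - 31 ≡ 11. → (36, 11)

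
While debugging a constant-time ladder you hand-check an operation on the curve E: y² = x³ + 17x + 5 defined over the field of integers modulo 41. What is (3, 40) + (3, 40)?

tangent at (3, 40): λ = (3·3² + 17)/(2·40) ≡ 3/39. 39⁻¹ ≡ 20 (mod 41), so λ ≡ 3·20 ≡ 19.
  x = λ² - 3 - 3 = 361 - 6 ≡ 27; y = λ·(3 - 27) - 40 ≡ 37. → (27, 37)

(27, 37)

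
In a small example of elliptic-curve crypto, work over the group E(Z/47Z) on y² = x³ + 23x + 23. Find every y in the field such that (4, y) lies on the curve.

x³ + 23x + 23 = 179 ≡ 38 (mod 47).
38 is a non-residue mod 47; no y exists.

none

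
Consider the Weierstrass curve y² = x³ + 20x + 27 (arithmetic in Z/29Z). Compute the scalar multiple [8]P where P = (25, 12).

(18, 10)

Repeated addition: build up to 8P.
2P: tangent at (25, 12): λ = (3·25² + 20)/(2·12) ≡ 10/24. 24⁻¹ ≡ 23 (mod 29) since 24·23 = 552 ≡ 1, so λ ≡ 10·23 ≡ 27.
  x = λ² - 25 - 25 = 729 - 50 ≡ 12; y = λ·(25 - 12) - 12 ≡ 20. → (12, 20)
3P: (12, 20) + (25, 12). λ = (12 - 20)/(25 - 12) ≡ 21/13 mod 29. 13⁻¹ ≡ 9 (mod 29) since 13·9 = 117 ≡ 1, so λ ≡ 15.
  x = λ² - 12 - 25 = 225 - 37 ≡ 14; y = λ·(12 - 14) - 20 ≡ 8. → (14, 8)
4P: (14, 8) + (25, 12). λ = (12 - 8)/(25 - 14) ≡ 4/11 mod 29. 11⁻¹ ≡ 8 (mod 29) since 11·8 = 88 ≡ 1, so λ ≡ 3.
  x = λ² - 14 - 25 = 9 - 39 ≡ 28; y = λ·(14 - 28) - 8 ≡ 8. → (28, 8)
5P: (28, 8) + (25, 12). λ = (12 - 8)/(25 - 28) ≡ 4/26 mod 29. 26⁻¹ ≡ 19 (mod 29) since 26·19 = 494 ≡ 1, so λ ≡ 18.
  x = λ² - 28 - 25 = 324 - 53 ≡ 10; y = λ·(28 - 10) - 8 ≡ 26. → (10, 26)
6P: (10, 26) + (25, 12). λ = (12 - 26)/(25 - 10) ≡ 15/15 mod 29. 15⁻¹ ≡ 2 (mod 29), so λ ≡ 1.
  x = λ² - 10 - 25 = 1 - 35 ≡ 24; y = λ·(10 - 24) - 26 ≡ 18. → (24, 18)
7P: (24, 18) + (25, 12). λ = (12 - 18)/(25 - 24) ≡ 23/1 mod 29. 1⁻¹ ≡ 1 (mod 29), so λ ≡ 23.
  x = λ² - 24 - 25 = 529 - 49 ≡ 16; y = λ·(24 - 16) - 18 ≡ 21. → (16, 21)
8P: (16, 21) + (25, 12). λ = (12 - 21)/(25 - 16) ≡ 20/9 mod 29. 9⁻¹ ≡ 13 (mod 29), so λ ≡ 28.
  x = λ² - 16 - 25 = 784 - 41 ≡ 18; y = λ·(16 - 18) - 21 ≡ 10. → (18, 10)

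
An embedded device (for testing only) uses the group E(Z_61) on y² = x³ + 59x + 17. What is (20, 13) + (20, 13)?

tangent at (20, 13): λ = (3·20² + 59)/(2·13) ≡ 39/26. 26⁻¹ ≡ 54 (mod 61), so λ ≡ 39·54 ≡ 32.
  x = λ² - 20 - 20 = 1024 - 40 ≡ 8; y = λ·(20 - 8) - 13 ≡ 5. → (8, 5)

(8, 5)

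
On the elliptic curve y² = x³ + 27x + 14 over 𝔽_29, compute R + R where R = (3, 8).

tangent at (3, 8): λ = (3·3² + 27)/(2·8) ≡ 25/16. 16⁻¹ ≡ 20 (mod 29), so λ ≡ 25·20 ≡ 7.
  x = λ² - 3 - 3 = 49 - 6 ≡ 14; y = λ·(3 - 14) - 8 ≡ 2. → (14, 2)

(14, 2)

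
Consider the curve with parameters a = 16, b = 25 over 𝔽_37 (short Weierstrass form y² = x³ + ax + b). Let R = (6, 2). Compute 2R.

tangent at (6, 2): λ = (3·6² + 16)/(2·2) ≡ 13/4. 4⁻¹ ≡ 28 (mod 37) since 4·28 = 112 ≡ 1, so λ ≡ 13·28 ≡ 31.
  x = λ² - 6 - 6 = 961 - 12 ≡ 24; y = λ·(6 - 24) - 2 ≡ 32. → (24, 32)

(24, 32)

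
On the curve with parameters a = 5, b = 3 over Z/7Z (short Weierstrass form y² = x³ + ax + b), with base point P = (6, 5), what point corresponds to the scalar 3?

Repeated addition: build up to 3P.
2P: tangent at (6, 5): λ = (3·6² + 5)/(2·5) ≡ 1/3. 3⁻¹ ≡ 5 (mod 7), so λ ≡ 1·5 ≡ 5.
  x = λ² - 6 - 6 = 25 - 12 ≡ 6; y = λ·(6 - 6) - 5 ≡ 2. → (6, 2)
3P: (6, 2) + (6, 5): same x and y₁ ≡ -y₂, so the sum is ∞.

O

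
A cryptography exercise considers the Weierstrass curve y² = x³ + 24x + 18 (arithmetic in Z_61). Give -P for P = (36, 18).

-(36, 18) = (36, -18 mod 61) = (36, 43).

(36, 43)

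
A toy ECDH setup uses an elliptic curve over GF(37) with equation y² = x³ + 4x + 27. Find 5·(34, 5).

(31, 3)

Write Q = (34, 5).
Double-and-add on 5 = (101)₂. Start with Q = (34, 5) for the leading 1-bit.
double: tangent at (34, 5): λ = (3·34² + 4)/(2·5) ≡ 31/10. 10⁻¹ ≡ 26 (mod 37), so λ ≡ 31·26 ≡ 29.
  x = λ² - 34 - 34 = 841 - 68 ≡ 33; y = λ·(34 - 33) - 5 ≡ 24. → (33, 24)
double: tangent at (33, 24): λ = (3·33² + 4)/(2·24) ≡ 15/11. 11⁻¹ ≡ 27 (mod 37) since 11·27 = 297 ≡ 1, so λ ≡ 15·27 ≡ 35.
  x = λ² - 33 - 33 = 1225 - 66 ≡ 12; y = λ·(33 - 12) - 24 ≡ 8. → (12, 8)
add Q: (12, 8) + (34, 5). λ = (5 - 8)/(34 - 12) ≡ 34/22 mod 37. 22⁻¹ ≡ 32 (mod 37) since 22·32 = 704 ≡ 1, so λ ≡ 15.
  x = λ² - 12 - 34 = 225 - 46 ≡ 31; y = λ·(12 - 31) - 8 ≡ 3. → (31, 3)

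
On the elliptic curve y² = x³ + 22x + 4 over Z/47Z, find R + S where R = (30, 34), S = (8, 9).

(10, 40)

(30, 34) + (8, 9). λ = (9 - 34)/(8 - 30) ≡ 22/25 mod 47. 25⁻¹ ≡ 32 (mod 47), so λ ≡ 46.
  x = λ² - 30 - 8 = 2116 - 38 ≡ 10; y = λ·(30 - 10) - 34 ≡ 40. → (10, 40)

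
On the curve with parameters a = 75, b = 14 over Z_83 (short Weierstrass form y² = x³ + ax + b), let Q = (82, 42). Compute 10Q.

Repeated addition: build up to 10Q.
2Q: tangent at (82, 42): λ = (3·82² + 75)/(2·42) ≡ 78/1. 1⁻¹ ≡ 1 (mod 83) since 1·1 = 1 ≡ 1, so λ ≡ 78·1 ≡ 78.
  x = λ² - 82 - 82 = 6084 - 164 ≡ 27; y = λ·(82 - 27) - 42 ≡ 15. → (27, 15)
3Q: (27, 15) + (82, 42). λ = (42 - 15)/(82 - 27) ≡ 27/55 mod 83. 55⁻¹ ≡ 80 (mod 83) since 55·80 = 4400 ≡ 1, so λ ≡ 2.
  x = λ² - 27 - 82 = 4 - 109 ≡ 61; y = λ·(27 - 61) - 15 ≡ 0. → (61, 0)
4Q: (61, 0) + (82, 42). λ = (42 - 0)/(82 - 61) ≡ 42/21 mod 83. 21⁻¹ ≡ 4 (mod 83), so λ ≡ 2.
  x = λ² - 61 - 82 = 4 - 143 ≡ 27; y = λ·(61 - 27) - 0 ≡ 68. → (27, 68)
5Q: (27, 68) + (82, 42). λ = (42 - 68)/(82 - 27) ≡ 57/55 mod 83. 55⁻¹ ≡ 80 (mod 83) since 55·80 = 4400 ≡ 1, so λ ≡ 78.
  x = λ² - 27 - 82 = 6084 - 109 ≡ 82; y = λ·(27 - 82) - 68 ≡ 41. → (82, 41)
6Q: (82, 41) + (82, 42): same x and y₁ ≡ -y₂, so the sum is 𝒪.
7Q: 𝒪 + (82, 42) = (82, 42) (identity).
8Q: tangent at (82, 42): λ = (3·82² + 75)/(2·42) ≡ 78/1. 1⁻¹ ≡ 1 (mod 83), so λ ≡ 78·1 ≡ 78.
  x = λ² - 82 - 82 = 6084 - 164 ≡ 27; y = λ·(82 - 27) - 42 ≡ 15. → (27, 15)
9Q: (27, 15) + (82, 42). λ = (42 - 15)/(82 - 27) ≡ 27/55 mod 83. 55⁻¹ ≡ 80 (mod 83), so λ ≡ 2.
  x = λ² - 27 - 82 = 4 - 109 ≡ 61; y = λ·(27 - 61) - 15 ≡ 0. → (61, 0)
10Q: (61, 0) + (82, 42). λ = (42 - 0)/(82 - 61) ≡ 42/21 mod 83. 21⁻¹ ≡ 4 (mod 83) since 21·4 = 84 ≡ 1, so λ ≡ 2.
  x = λ² - 61 - 82 = 4 - 143 ≡ 27; y = λ·(61 - 27) - 0 ≡ 68. → (27, 68)

(27, 68)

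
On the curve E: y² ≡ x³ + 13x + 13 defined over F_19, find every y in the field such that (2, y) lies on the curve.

3, 16

x³ + 13x + 13 = 47 ≡ 9 (mod 19).
Square roots of 9 mod 19: 3 and 16 (since 3² = 9 ≡ 9).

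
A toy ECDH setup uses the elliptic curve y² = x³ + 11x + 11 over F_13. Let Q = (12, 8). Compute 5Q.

O

Double-and-add on 5 = (101)₂. Start with Q = (12, 8) for the leading 1-bit.
double: tangent at (12, 8): λ = (3·12² + 11)/(2·8) ≡ 1/3. 3⁻¹ ≡ 9 (mod 13) since 3·9 = 27 ≡ 1, so λ ≡ 1·9 ≡ 9.
  x = λ² - 12 - 12 = 81 - 24 ≡ 5; y = λ·(12 - 5) - 8 ≡ 3. → (5, 3)
double: tangent at (5, 3): λ = (3·5² + 11)/(2·3) ≡ 8/6. 6⁻¹ ≡ 11 (mod 13), so λ ≡ 8·11 ≡ 10.
  x = λ² - 5 - 5 = 100 - 10 ≡ 12; y = λ·(5 - 12) - 3 ≡ 5. → (12, 5)
add Q: (12, 5) + (12, 8): same x and y₁ ≡ -y₂, so the sum is O.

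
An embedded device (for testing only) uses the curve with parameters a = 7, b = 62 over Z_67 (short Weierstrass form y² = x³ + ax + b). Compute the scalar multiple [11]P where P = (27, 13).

Repeated addition: build up to 11P.
2P: tangent at (27, 13): λ = (3·27² + 7)/(2·13) ≡ 50/26. 26⁻¹ ≡ 49 (mod 67), so λ ≡ 50·49 ≡ 38.
  x = λ² - 27 - 27 = 1444 - 54 ≡ 50; y = λ·(27 - 50) - 13 ≡ 51. → (50, 51)
3P: (50, 51) + (27, 13). λ = (13 - 51)/(27 - 50) ≡ 29/44 mod 67. 44⁻¹ ≡ 32 (mod 67), so λ ≡ 57.
  x = λ² - 50 - 27 = 3249 - 77 ≡ 23; y = λ·(50 - 23) - 51 ≡ 14. → (23, 14)
4P: (23, 14) + (27, 13). λ = (13 - 14)/(27 - 23) ≡ 66/4 mod 67. 4⁻¹ ≡ 17 (mod 67) since 4·17 = 68 ≡ 1, so λ ≡ 50.
  x = λ² - 23 - 27 = 2500 - 50 ≡ 38; y = λ·(23 - 38) - 14 ≡ 40. → (38, 40)
5P: (38, 40) + (27, 13). λ = (13 - 40)/(27 - 38) ≡ 40/56 mod 67. 56⁻¹ ≡ 6 (mod 67) since 56·6 = 336 ≡ 1, so λ ≡ 39.
  x = λ² - 38 - 27 = 1521 - 65 ≡ 49; y = λ·(38 - 49) - 40 ≡ 0. → (49, 0)
6P: (49, 0) + (27, 13). λ = (13 - 0)/(27 - 49) ≡ 13/45 mod 67. 45⁻¹ ≡ 3 (mod 67) since 45·3 = 135 ≡ 1, so λ ≡ 39.
  x = λ² - 49 - 27 = 1521 - 76 ≡ 38; y = λ·(49 - 38) - 0 ≡ 27. → (38, 27)
7P: (38, 27) + (27, 13). λ = (13 - 27)/(27 - 38) ≡ 53/56 mod 67. 56⁻¹ ≡ 6 (mod 67) since 56·6 = 336 ≡ 1, so λ ≡ 50.
  x = λ² - 38 - 27 = 2500 - 65 ≡ 23; y = λ·(38 - 23) - 27 ≡ 53. → (23, 53)
8P: (23, 53) + (27, 13). λ = (13 - 53)/(27 - 23) ≡ 27/4 mod 67. 4⁻¹ ≡ 17 (mod 67), so λ ≡ 57.
  x = λ² - 23 - 27 = 3249 - 50 ≡ 50; y = λ·(23 - 50) - 53 ≡ 16. → (50, 16)
9P: (50, 16) + (27, 13). λ = (13 - 16)/(27 - 50) ≡ 64/44 mod 67. 44⁻¹ ≡ 32 (mod 67), so λ ≡ 38.
  x = λ² - 50 - 27 = 1444 - 77 ≡ 27; y = λ·(50 - 27) - 16 ≡ 54. → (27, 54)
10P: (27, 54) + (27, 13): same x and y₁ ≡ -y₂, so the sum is 𝒪.
11P: 𝒪 + (27, 13) = (27, 13) (identity).

(27, 13)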